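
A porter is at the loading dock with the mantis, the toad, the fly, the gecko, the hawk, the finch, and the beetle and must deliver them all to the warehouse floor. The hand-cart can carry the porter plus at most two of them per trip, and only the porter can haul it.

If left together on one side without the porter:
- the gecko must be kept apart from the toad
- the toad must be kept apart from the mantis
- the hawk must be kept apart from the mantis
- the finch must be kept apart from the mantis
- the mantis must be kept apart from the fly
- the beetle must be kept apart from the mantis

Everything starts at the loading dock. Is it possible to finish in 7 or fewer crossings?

Counting alone: the porter can take at most 2 across per trip to the warehouse floor, so moving all 7 needs at least 4 loaded trips out, with a return between consecutive ones — at least 7 crossings.
The safety rule pushes this higher. Following every safe sequence of crossings, the most of the 7 that can be at the warehouse floor as the hand-cart arrives there on crossing 7 is 6 — never all 7.
So the move cannot be finished within 7 crossings. (The shortest complete plan takes 9:)
1. Porter goes to the warehouse floor with the mantis and the toad.  [the loading dock: the beetle, the finch, the fly, the gecko, the hawk | the warehouse floor: the mantis, the toad]
2. Porter goes back to the loading dock with the mantis.  [the loading dock: the beetle, the finch, the fly, the gecko, the hawk, the mantis | the warehouse floor: the toad]
3. Porter goes to the warehouse floor with the fly and the mantis.  [the loading dock: the beetle, the finch, the gecko, the hawk | the warehouse floor: the fly, the mantis, the toad]
4. Porter goes back to the loading dock with the mantis.  [the loading dock: the beetle, the finch, the gecko, the hawk, the mantis | the warehouse floor: the fly, the toad]
5. Porter goes to the warehouse floor with the hawk and the mantis.  [the loading dock: the beetle, the finch, the gecko | the warehouse floor: the fly, the hawk, the mantis, the toad]
6. Porter goes back to the loading dock with the mantis.  [the loading dock: the beetle, the finch, the gecko, the mantis | the warehouse floor: the fly, the hawk, the toad]
7. Porter goes to the warehouse floor with the beetle and the finch.  [the loading dock: the gecko, the mantis | the warehouse floor: the beetle, the finch, the fly, the hawk, the toad]
8. Porter goes back to the loading dock alone.  [the loading dock: the gecko, the mantis | the warehouse floor: the beetle, the finch, the fly, the hawk, the toad]
9. Porter goes to the warehouse floor with the gecko and the mantis.  [the loading dock: — | the warehouse floor: the beetle, the finch, the fly, the gecko, the hawk, the mantis, the toad]

No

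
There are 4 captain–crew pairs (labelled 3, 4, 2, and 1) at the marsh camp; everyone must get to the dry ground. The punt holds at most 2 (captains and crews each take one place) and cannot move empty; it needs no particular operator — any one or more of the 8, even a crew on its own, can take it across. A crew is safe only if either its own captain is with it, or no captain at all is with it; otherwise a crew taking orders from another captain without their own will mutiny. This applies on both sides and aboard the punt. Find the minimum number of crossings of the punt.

impossible

Following every safe sequence of crossings from the start, the most of the 8 that can be at the dry ground as the punt arrives there on crossings 1, 3, 5 is 2, 3, 4 respectively; the best ever achieved is 4 of 8.
From crossing 7 on, no configuration arises that was not already reachable earlier: only 44 distinct safe configurations (who is on which side, and where the punt is) can ever be reached, none of them has everyone across, and every continuation just revisits them. So no valid plan exists.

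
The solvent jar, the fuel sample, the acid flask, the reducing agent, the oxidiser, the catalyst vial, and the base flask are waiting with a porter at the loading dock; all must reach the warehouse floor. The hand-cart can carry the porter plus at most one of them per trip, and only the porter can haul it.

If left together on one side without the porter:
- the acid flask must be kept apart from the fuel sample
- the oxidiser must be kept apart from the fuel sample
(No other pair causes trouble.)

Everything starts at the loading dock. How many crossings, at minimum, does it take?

15

Counting alone: the porter can take at most 1 across per trip to the warehouse floor, so moving all 7 needs at least 7 loaded trips out, with a return between consecutive ones — at least 13 crossings.
The safety rule pushes this higher. Following every safe sequence of crossings, the most of the 7 that can be at the warehouse floor as the hand-cart arrives there on crossing 13 is 6 — never all 7.
So no plan with fewer than 15 crossings exists, and this one achieves 15:
1. Porter goes to the warehouse floor with the fuel sample.
2. Porter goes back to the loading dock alone.
3. Porter goes to the warehouse floor with the solvent jar.
4. Porter goes back to the loading dock alone.
5. Porter goes to the warehouse floor with the acid flask.
6. Porter goes back to the loading dock with the fuel sample.
7. Porter goes to the warehouse floor with the oxidiser.
8. Porter goes back to the loading dock alone.
9. Porter goes to the warehouse floor with the reducing agent.
10. Porter goes back to the loading dock alone.
11. Porter goes to the warehouse floor with the catalyst vial.
12. Porter goes back to the loading dock alone.
13. Porter goes to the warehouse floor with the base flask.
14. Porter goes back to the loading dock alone.
15. Porter goes to the warehouse floor with the fuel sample.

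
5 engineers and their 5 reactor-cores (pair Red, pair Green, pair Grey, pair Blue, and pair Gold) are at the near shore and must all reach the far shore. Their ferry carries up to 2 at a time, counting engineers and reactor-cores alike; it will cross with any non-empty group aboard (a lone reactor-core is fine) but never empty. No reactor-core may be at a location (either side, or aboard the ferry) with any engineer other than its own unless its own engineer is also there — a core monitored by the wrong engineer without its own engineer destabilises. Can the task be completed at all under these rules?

Following every safe sequence of crossings from the start, the most of the 10 that can be at the far shore as the ferry arrives there on crossings 1, 3, 5, 7 is 2, 3, 4, 5 respectively; the best ever achieved is 5 of 10.
From crossing 9 on, no configuration arises that was not already reachable earlier: only 82 distinct safe configurations (who is on which side, and where the ferry is) can ever be reached, none of them has everyone across, and every continuation just revisits them. So no valid plan exists.

No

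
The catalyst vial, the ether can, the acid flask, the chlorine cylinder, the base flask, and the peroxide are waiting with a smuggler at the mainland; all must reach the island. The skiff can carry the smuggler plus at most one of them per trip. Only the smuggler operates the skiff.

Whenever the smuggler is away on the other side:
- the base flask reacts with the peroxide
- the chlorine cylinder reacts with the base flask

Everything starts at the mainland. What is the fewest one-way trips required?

Counting alone: the smuggler can take at most 1 across per trip to the island, so moving all 6 needs at least 6 loaded trips out, with a return between consecutive ones — at least 11 crossings.
The safety rule pushes this higher. Following every safe sequence of crossings, the most of the 6 that can be at the island as the skiff arrives there on crossing 11 is 5 — never all 6.
So no plan with fewer than 13 crossings exists, and this one achieves 13:
1. Smuggler goes to the island with the base flask.
2. Smuggler goes back to the mainland alone.
3. Smuggler goes to the island with the catalyst vial.
4. Smuggler goes back to the mainland alone.
5. Smuggler goes to the island with the ether can.
6. Smuggler goes back to the mainland alone.
7. Smuggler goes to the island with the acid flask.
8. Smuggler goes back to the mainland alone.
9. Smuggler goes to the island with the chlorine cylinder.
10. Smuggler goes back to the mainland with the base flask.
11. Smuggler goes to the island with the peroxide.
12. Smuggler goes back to the mainland alone.
13. Smuggler goes to the island with the base flask.

13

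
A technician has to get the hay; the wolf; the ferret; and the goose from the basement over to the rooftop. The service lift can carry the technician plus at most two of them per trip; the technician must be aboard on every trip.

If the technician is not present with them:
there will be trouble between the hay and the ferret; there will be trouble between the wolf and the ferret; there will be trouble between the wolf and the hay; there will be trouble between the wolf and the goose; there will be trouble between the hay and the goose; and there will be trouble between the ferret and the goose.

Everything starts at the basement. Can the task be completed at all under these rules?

No

Whatever the first load, the items left behind include a forbidden pair without the technician. No opening move is safe, so no plan exists.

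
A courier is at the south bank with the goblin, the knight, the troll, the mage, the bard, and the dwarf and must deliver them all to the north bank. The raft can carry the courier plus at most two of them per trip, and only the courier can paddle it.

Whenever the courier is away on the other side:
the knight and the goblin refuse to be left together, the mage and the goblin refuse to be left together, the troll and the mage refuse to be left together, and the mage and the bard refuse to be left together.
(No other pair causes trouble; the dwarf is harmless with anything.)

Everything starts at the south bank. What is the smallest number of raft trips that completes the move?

Counting alone: the courier can take at most 2 across per trip to the north bank, so moving all 6 needs at least 3 loaded trips out, with a return between consecutive ones — at least 5 crossings.
The safety rule pushes this higher. Following every safe sequence of crossings, the most of the 6 that can be at the north bank as the raft arrives there on crossing 5 is 5 — never all 6.
So no plan with fewer than 7 crossings exists, and this one achieves 7:
1. Courier goes to the north bank with the goblin and the mage.  [the south bank: the bard, the dwarf, the knight, the troll | the north bank: the goblin, the mage]
2. Courier goes back to the south bank with the goblin.  [the south bank: the bard, the dwarf, the goblin, the knight, the troll | the north bank: the mage]
3. Courier goes to the north bank with the goblin and the troll.  [the south bank: the bard, the dwarf, the knight | the north bank: the goblin, the mage, the troll]
4. Courier goes back to the south bank with the mage.  [the south bank: the bard, the dwarf, the knight, the mage | the north bank: the goblin, the troll]
5. Courier goes to the north bank with the bard and the dwarf.  [the south bank: the knight, the mage | the north bank: the bard, the dwarf, the goblin, the troll]
6. Courier goes back to the south bank alone.  [the south bank: the knight, the mage | the north bank: the bard, the dwarf, the goblin, the troll]
7. Courier goes to the north bank with the knight and the mage.  [the south bank: — | the north bank: the bard, the dwarf, the goblin, the knight, the mage, the troll]

7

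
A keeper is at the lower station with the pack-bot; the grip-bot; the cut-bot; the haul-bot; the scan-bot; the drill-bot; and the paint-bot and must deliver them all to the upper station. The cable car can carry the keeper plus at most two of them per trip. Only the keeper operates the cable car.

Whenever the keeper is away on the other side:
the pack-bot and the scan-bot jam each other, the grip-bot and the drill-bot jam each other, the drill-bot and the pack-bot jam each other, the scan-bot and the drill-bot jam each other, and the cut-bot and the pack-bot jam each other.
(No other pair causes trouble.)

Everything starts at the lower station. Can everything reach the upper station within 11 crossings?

Yes

Yes — this plan uses 11 crossings (≤ 11):
1. Keeper goes to the upper station with the drill-bot and the pack-bot.  [the lower station: the cut-bot, the grip-bot, the haul-bot, the paint-bot, the scan-bot | the upper station: the drill-bot, the pack-bot]
2. Keeper goes back to the lower station with the pack-bot.  [the lower station: the cut-bot, the grip-bot, the haul-bot, the pack-bot, the paint-bot, the scan-bot | the upper station: the drill-bot]
3. Keeper goes to the upper station with the grip-bot and the pack-bot.  [the lower station: the cut-bot, the haul-bot, the paint-bot, the scan-bot | the upper station: the drill-bot, the grip-bot, the pack-bot]
4. Keeper goes back to the lower station with the drill-bot.  [the lower station: the cut-bot, the drill-bot, the haul-bot, the paint-bot, the scan-bot | the upper station: the grip-bot, the pack-bot]
5. Keeper goes to the upper station with the cut-bot and the scan-bot.  [the lower station: the drill-bot, the haul-bot, the paint-bot | the upper station: the cut-bot, the grip-bot, the pack-bot, the scan-bot]
6. Keeper goes back to the lower station with the pack-bot.  [the lower station: the drill-bot, the haul-bot, the pack-bot, the paint-bot | the upper station: the cut-bot, the grip-bot, the scan-bot]
7. Keeper goes to the upper station with the haul-bot and the pack-bot.  [the lower station: the drill-bot, the paint-bot | the upper station: the cut-bot, the grip-bot, the haul-bot, the pack-bot, the scan-bot]
8. Keeper goes back to the lower station with the pack-bot.  [the lower station: the drill-bot, the pack-bot, the paint-bot | the upper station: the cut-bot, the grip-bot, the haul-bot, the scan-bot]
9. Keeper goes to the upper station with the pack-bot and the paint-bot.  [the lower station: the drill-bot | the upper station: the cut-bot, the grip-bot, the haul-bot, the pack-bot, the paint-bot, the scan-bot]
10. Keeper goes back to the lower station with the pack-bot.  [the lower station: the drill-bot, the pack-bot | the upper station: the cut-bot, the grip-bot, the haul-bot, the paint-bot, the scan-bot]
11. Keeper goes to the upper station with the drill-bot and the pack-bot.  [the lower station: — | the upper station: the cut-bot, the drill-bot, the grip-bot, the haul-bot, the pack-bot, the paint-bot, the scan-bot]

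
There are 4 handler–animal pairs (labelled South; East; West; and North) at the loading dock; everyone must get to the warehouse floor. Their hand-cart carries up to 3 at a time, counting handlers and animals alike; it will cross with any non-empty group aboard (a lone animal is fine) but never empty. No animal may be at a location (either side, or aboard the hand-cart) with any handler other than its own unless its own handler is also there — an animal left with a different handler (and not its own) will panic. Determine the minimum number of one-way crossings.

Counting alone: each trip to the warehouse floor takes at most 3 across and each return brings at least 1 back, so after t trips out (and t−1 returns) at most 3t − (t−1) of the 8 are across; that first reaches 8 at t = 4, so at least 7 crossings are needed.
The safety rule pushes this higher. Following every safe sequence of crossings, the most of the 8 that can be at the warehouse floor as the hand-cart arrives there on crossing 7 is 7 — never all 8.
So no plan with fewer than 9 crossings exists, and this one achieves 9:
1. animal South and handler South cross → the warehouse floor.
2. handler South crosses ← the loading dock.
3. animal East, handler East, and handler South cross → the warehouse floor.
4. animal South and handler South cross ← the loading dock.
5. handler North, handler South, and handler West cross → the warehouse floor.
6. animal East crosses ← the loading dock.
7. animal East and animal South cross → the warehouse floor.
8. animal South crosses ← the loading dock.
9. animal North, animal South, and animal West cross → the warehouse floor.

9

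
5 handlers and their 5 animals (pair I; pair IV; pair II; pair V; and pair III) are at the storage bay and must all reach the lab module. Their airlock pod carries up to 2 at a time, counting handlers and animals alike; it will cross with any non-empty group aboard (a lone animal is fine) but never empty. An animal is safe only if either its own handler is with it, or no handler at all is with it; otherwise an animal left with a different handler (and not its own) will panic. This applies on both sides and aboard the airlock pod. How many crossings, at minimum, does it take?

Following every safe sequence of crossings from the start, the most of the 10 that can be at the lab module as the airlock pod arrives there on crossings 1, 3, 5, 7 is 2, 3, 4, 5 respectively; the best ever achieved is 5 of 10.
From crossing 9 on, no configuration arises that was not already reachable earlier: only 82 distinct safe configurations (who is on which side, and where the airlock pod is) can ever be reached, none of them has everyone across, and every continuation just revisits them. So no valid plan exists.

impossible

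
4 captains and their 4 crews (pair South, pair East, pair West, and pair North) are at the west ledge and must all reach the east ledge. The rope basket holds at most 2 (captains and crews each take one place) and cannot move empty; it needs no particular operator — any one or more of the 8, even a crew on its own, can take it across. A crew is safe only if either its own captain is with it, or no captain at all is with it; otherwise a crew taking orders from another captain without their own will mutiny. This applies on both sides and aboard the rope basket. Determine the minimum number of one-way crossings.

Following every safe sequence of crossings from the start, the most of the 8 that can be at the east ledge as the rope basket arrives there on crossings 1, 3, 5 is 2, 3, 4 respectively; the best ever achieved is 4 of 8.
From crossing 7 on, no configuration arises that was not already reachable earlier: only 44 distinct safe configurations (who is on which side, and where the rope basket is) can ever be reached, none of them has everyone across, and every continuation just revisits them. So no valid plan exists.

impossible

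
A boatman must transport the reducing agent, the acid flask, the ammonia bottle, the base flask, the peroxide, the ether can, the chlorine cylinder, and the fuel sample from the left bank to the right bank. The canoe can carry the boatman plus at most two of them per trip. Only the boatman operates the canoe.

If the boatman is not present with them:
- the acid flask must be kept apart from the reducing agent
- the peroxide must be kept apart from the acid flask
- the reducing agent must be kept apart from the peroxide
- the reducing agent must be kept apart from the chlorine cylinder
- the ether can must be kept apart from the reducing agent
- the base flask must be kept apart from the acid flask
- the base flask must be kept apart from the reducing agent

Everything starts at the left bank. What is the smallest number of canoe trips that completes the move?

Counting alone: the boatman can take at most 2 across per trip to the right bank, so moving all 8 needs at least 4 loaded trips out, with a return between consecutive ones — at least 7 crossings.
The safety rule pushes this higher. Following every safe sequence of crossings, the most of the 8 that can be at the right bank as the canoe arrives there on crossings 7, 9, 11 is 5, 6, 7 respectively — never all 8.
So no plan with fewer than 13 crossings exists, and this one achieves 13:
1. Boatman goes to the right bank with the acid flask and the reducing agent.  [the left bank: the ammonia bottle, the base flask, the chlorine cylinder, the ether can, the fuel sample, the peroxide | the right bank: the acid flask, the reducing agent]
2. Boatman goes back to the left bank with the reducing agent.  [the left bank: the ammonia bottle, the base flask, the chlorine cylinder, the ether can, the fuel sample, the peroxide, the reducing agent | the right bank: the acid flask]
3. Boatman goes to the right bank with the ammonia bottle and the reducing agent.  [the left bank: the base flask, the chlorine cylinder, the ether can, the fuel sample, the peroxide | the right bank: the acid flask, the ammonia bottle, the reducing agent]
4. Boatman goes back to the left bank with the reducing agent.  [the left bank: the base flask, the chlorine cylinder, the ether can, the fuel sample, the peroxide, the reducing agent | the right bank: the acid flask, the ammonia bottle]
5. Boatman goes to the right bank with the ether can and the reducing agent.  [the left bank: the base flask, the chlorine cylinder, the fuel sample, the peroxide | the right bank: the acid flask, the ammonia bottle, the ether can, the reducing agent]
6. Boatman goes back to the left bank with the reducing agent.  [the left bank: the base flask, the chlorine cylinder, the fuel sample, the peroxide, the reducing agent | the right bank: the acid flask, the ammonia bottle, the ether can]
7. Boatman goes to the right bank with the chlorine cylinder and the reducing agent.  [the left bank: the base flask, the fuel sample, the peroxide | the right bank: the acid flask, the ammonia bottle, the chlorine cylinder, the ether can, the reducing agent]
8. Boatman goes back to the left bank with the reducing agent.  [the left bank: the base flask, the fuel sample, the peroxide, the reducing agent | the right bank: the acid flask, the ammonia bottle, the chlorine cylinder, the ether can]
9. Boatman goes to the right bank with the fuel sample and the reducing agent.  [the left bank: the base flask, the peroxide | the right bank: the acid flask, the ammonia bottle, the chlorine cylinder, the ether can, the fuel sample, the reducing agent]
10. Boatman goes back to the left bank with the reducing agent.  [the left bank: the base flask, the peroxide, the reducing agent | the right bank: the acid flask, the ammonia bottle, the chlorine cylinder, the ether can, the fuel sample]
11. Boatman goes to the right bank with the base flask and the peroxide.  [the left bank: the reducing agent | the right bank: the acid flask, the ammonia bottle, the base flask, the chlorine cylinder, the ether can, the fuel sample, the peroxide]
12. Boatman goes back to the left bank with the acid flask.  [the left bank: the acid flask, the reducing agent | the right bank: the ammonia bottle, the base flask, the chlorine cylinder, the ether can, the fuel sample, the peroxide]
13. Boatman goes to the right bank with the acid flask and the reducing agent.  [the left bank: — | the right bank: the acid flask, the ammonia bottle, the base flask, the chlorine cylinder, the ether can, the fuel sample, the peroxide, the reducing agent]

13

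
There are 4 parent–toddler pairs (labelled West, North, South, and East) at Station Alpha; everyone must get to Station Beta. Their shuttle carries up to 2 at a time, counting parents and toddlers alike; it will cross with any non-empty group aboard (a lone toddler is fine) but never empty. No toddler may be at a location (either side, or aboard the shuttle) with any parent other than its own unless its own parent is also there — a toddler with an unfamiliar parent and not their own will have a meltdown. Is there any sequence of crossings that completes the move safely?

Following every safe sequence of crossings from the start, the most of the 8 that can be at Station Beta as the shuttle arrives there on crossings 1, 3, 5 is 2, 3, 4 respectively; the best ever achieved is 4 of 8.
From crossing 7 on, no configuration arises that was not already reachable earlier: only 44 distinct safe configurations (who is on which side, and where the shuttle is) can ever be reached, none of them has everyone across, and every continuation just revisits them. So no valid plan exists.

No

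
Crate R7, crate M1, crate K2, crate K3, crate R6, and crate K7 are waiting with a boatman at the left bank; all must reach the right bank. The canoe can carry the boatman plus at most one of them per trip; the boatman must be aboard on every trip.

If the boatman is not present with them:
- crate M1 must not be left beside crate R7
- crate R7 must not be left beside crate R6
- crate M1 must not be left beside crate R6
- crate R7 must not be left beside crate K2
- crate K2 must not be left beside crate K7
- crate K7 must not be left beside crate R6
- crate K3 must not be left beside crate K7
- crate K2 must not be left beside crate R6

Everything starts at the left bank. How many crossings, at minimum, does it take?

Whatever the first load, the items left behind include a forbidden pair without the boatman. No opening move is safe, so no plan exists.

impossible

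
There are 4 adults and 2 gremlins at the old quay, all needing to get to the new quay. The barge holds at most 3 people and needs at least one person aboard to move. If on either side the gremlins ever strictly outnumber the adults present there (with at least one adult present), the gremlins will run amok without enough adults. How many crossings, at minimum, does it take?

5

Counting alone: each trip to the new quay takes at most 3 across and each return brings at least 1 back, so after t trips out (and t−1 returns) at most 3t − (t−1) of the 6 are across; that first reaches 6 at t = 3, so at least 5 crossings are needed.
The plan below uses exactly 5 crossings, so it is optimal:
1. 2 gremlins → the new quay.  (the old quay: 4A 0G; the new quay: 0A 2G)
2. 1 gremlin ← the old quay.  (the old quay: 4A 1G; the new quay: 0A 1G)
3. 2 adults and 1 gremlin → the new quay.  (the old quay: 2A 0G; the new quay: 2A 2G)
4. 1 gremlin ← the old quay.  (the old quay: 2A 1G; the new quay: 2A 1G)
5. 2 adults and 1 gremlin → the new quay.  (the old quay: 0A 0G; the new quay: 4A 2G)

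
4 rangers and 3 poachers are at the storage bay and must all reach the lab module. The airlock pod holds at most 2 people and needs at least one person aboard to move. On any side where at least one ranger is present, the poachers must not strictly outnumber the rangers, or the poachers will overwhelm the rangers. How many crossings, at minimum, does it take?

11

Counting alone: each trip to the lab module takes at most 2 across and each return brings at least 1 back, so after t trips out (and t−1 returns) at most 2t − (t−1) of the 7 are across; that first reaches 7 at t = 6, so at least 11 crossings are needed.
The plan below uses exactly 11 crossings, so it is optimal:
1. 2 poachers → the lab module.  (the storage bay: 4R 1P; the lab module: 0R 2P)
2. 1 poacher ← the storage bay.  (the storage bay: 4R 2P; the lab module: 0R 1P)
3. 2 poachers → the lab module.  (the storage bay: 4R 0P; the lab module: 0R 3P)
4. 1 poacher ← the storage bay.  (the storage bay: 4R 1P; the lab module: 0R 2P)
5. 2 rangers → the lab module.  (the storage bay: 2R 1P; the lab module: 2R 2P)
6. 1 poacher ← the storage bay.  (the storage bay: 2R 2P; the lab module: 2R 1P)
7. 1 ranger and 1 poacher → the lab module.  (the storage bay: 1R 1P; the lab module: 3R 2P)
8. 1 ranger ← the storage bay.  (the storage bay: 2R 1P; the lab module: 2R 2P)
9. 1 ranger and 1 poacher → the lab module.  (the storage bay: 1R 0P; the lab module: 3R 3P)
10. 1 poacher ← the storage bay.  (the storage bay: 1R 1P; the lab module: 3R 2P)
11. 1 ranger and 1 poacher → the lab module.  (the storage bay: 0R 0P; the lab module: 4R 3P)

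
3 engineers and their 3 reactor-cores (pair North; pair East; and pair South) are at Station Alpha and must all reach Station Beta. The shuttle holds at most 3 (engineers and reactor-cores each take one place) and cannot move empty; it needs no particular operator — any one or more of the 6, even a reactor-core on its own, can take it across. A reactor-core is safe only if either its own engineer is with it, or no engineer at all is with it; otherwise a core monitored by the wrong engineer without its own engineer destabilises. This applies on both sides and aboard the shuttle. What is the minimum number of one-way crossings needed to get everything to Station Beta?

5

Counting alone: each trip to Station Beta takes at most 3 across and each return brings at least 1 back, so after t trips out (and t−1 returns) at most 3t − (t−1) of the 6 are across; that first reaches 6 at t = 3, so at least 5 crossings are needed.
The plan below uses exactly 5 crossings, so it is optimal:
1. engineer North and reactor-core North cross → Station Beta.
2. engineer North crosses ← Station Alpha.
3. engineer East, engineer North, and engineer South cross → Station Beta.
4. reactor-core North crosses ← Station Alpha.
5. reactor-core East, reactor-core North, and reactor-core South cross → Station Beta.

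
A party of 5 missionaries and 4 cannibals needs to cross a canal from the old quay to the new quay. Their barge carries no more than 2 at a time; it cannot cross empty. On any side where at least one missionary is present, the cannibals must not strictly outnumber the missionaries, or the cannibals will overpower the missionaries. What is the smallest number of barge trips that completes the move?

15

Counting alone: each trip to the new quay takes at most 2 across and each return brings at least 1 back, so after t trips out (and t−1 returns) at most 2t − (t−1) of the 9 are across; that first reaches 9 at t = 8, so at least 15 crossings are needed.
The plan below uses exactly 15 crossings, so it is optimal:
1. 2 cannibals → the new quay.  (the old quay: 5M 2C; the new quay: 0M 2C)
2. 1 cannibal ← the old quay.  (the old quay: 5M 3C; the new quay: 0M 1C)
3. 2 cannibals → the new quay.  (the old quay: 5M 1C; the new quay: 0M 3C)
4. 1 cannibal ← the old quay.  (the old quay: 5M 2C; the new quay: 0M 2C)
5. 2 missionaries → the new quay.  (the old quay: 3M 2C; the new quay: 2M 2C)
6. 1 cannibal ← the old quay.  (the old quay: 3M 3C; the new quay: 2M 1C)
7. 1 missionary and 1 cannibal → the new quay.  (the old quay: 2M 2C; the new quay: 3M 2C)
8. 1 missionary ← the old quay.  (the old quay: 3M 2C; the new quay: 2M 2C)
9. 1 missionary and 1 cannibal → the new quay.  (the old quay: 2M 1C; the new quay: 3M 3C)
10. 1 cannibal ← the old quay.  (the old quay: 2M 2C; the new quay: 3M 2C)
11. 1 missionary and 1 cannibal → the new quay.  (the old quay: 1M 1C; the new quay: 4M 3C)
12. 1 missionary ← the old quay.  (the old quay: 2M 1C; the new quay: 3M 3C)
13. 1 missionary and 1 cannibal → the new quay.  (the old quay: 1M 0C; the new quay: 4M 4C)
14. 1 cannibal ← the old quay.  (the old quay: 1M 1C; the new quay: 4M 3C)
15. 1 missionary and 1 cannibal → the new quay.  (the old quay: 0M 0C; the new quay: 5M 4C)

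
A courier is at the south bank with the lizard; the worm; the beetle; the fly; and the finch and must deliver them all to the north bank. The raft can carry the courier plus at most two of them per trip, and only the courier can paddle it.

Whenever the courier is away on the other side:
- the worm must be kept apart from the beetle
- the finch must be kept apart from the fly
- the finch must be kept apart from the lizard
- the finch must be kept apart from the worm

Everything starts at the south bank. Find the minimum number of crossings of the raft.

Counting alone: the courier can take at most 2 across per trip to the north bank, so moving all 5 needs at least 3 loaded trips out, with a return between consecutive ones — at least 5 crossings.
The plan below uses exactly 5 crossings, so it is optimal:
1. Courier goes to the north bank with the finch and the worm.  [the south bank: the beetle, the fly, the lizard | the north bank: the finch, the worm]
2. Courier goes back to the south bank with the finch.  [the south bank: the beetle, the finch, the fly, the lizard | the north bank: the worm]
3. Courier goes to the north bank with the fly and the lizard.  [the south bank: the beetle, the finch | the north bank: the fly, the lizard, the worm]
4. Courier goes back to the south bank alone.  [the south bank: the beetle, the finch | the north bank: the fly, the lizard, the worm]
5. Courier goes to the north bank with the beetle and the finch.  [the south bank: — | the north bank: the beetle, the finch, the fly, the lizard, the worm]

5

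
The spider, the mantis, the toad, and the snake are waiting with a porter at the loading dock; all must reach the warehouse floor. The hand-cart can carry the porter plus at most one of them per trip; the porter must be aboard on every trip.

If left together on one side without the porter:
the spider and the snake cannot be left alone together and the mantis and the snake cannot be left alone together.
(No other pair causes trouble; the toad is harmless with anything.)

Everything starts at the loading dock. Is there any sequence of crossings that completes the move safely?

1. Porter goes to the warehouse floor with the snake.
2. Porter goes back to the loading dock alone.
3. Porter goes to the warehouse floor with the spider.
4. Porter goes back to the loading dock with the snake.
5. Porter goes to the warehouse floor with the mantis.
6. Porter goes back to the loading dock alone.
7. Porter goes to the warehouse floor with the toad.
8. Porter goes back to the loading dock alone.
9. Porter goes to the warehouse floor with the snake.

Yes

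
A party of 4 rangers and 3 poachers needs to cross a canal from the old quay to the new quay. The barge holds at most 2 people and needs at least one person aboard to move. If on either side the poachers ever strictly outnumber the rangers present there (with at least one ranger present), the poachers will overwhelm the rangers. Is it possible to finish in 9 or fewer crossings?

Counting alone: each trip to the new quay takes at most 2 across and each return brings at least 1 back, so after t trips out (and t−1 returns) at most 2t − (t−1) of the 7 are across; that first reaches 7 at t = 6, so at least 11 crossings are needed.
Since 9 < 11, 9 crossings cannot be enough. (The shortest complete plan in fact takes 11:)
1. 2 poachers → the new quay.  (the old quay: 4R 1P; the new quay: 0R 2P)
2. 1 poacher ← the old quay.  (the old quay: 4R 2P; the new quay: 0R 1P)
3. 2 poachers → the new quay.  (the old quay: 4R 0P; the new quay: 0R 3P)
4. 1 poacher ← the old quay.  (the old quay: 4R 1P; the new quay: 0R 2P)
5. 2 rangers → the new quay.  (the old quay: 2R 1P; the new quay: 2R 2P)
6. 1 poacher ← the old quay.  (the old quay: 2R 2P; the new quay: 2R 1P)
7. 1 ranger and 1 poacher → the new quay.  (the old quay: 1R 1P; the new quay: 3R 2P)
8. 1 ranger ← the old quay.  (the old quay: 2R 1P; the new quay: 2R 2P)
9. 1 ranger and 1 poacher → the new quay.  (the old quay: 1R 0P; the new quay: 3R 3P)
10. 1 poacher ← the old quay.  (the old quay: 1R 1P; the new quay: 3R 2P)
11. 1 ranger and 1 poacher → the new quay.  (the old quay: 0R 0P; the new quay: 4R 3P)

No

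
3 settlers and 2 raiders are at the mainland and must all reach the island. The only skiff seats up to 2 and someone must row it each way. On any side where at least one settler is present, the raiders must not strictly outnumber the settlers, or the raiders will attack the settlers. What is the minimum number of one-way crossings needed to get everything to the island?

7

Counting alone: each trip to the island takes at most 2 across and each return brings at least 1 back, so after t trips out (and t−1 returns) at most 2t − (t−1) of the 5 are across; that first reaches 5 at t = 4, so at least 7 crossings are needed.
The plan below uses exactly 7 crossings, so it is optimal:
1. 2 raiders → the island.  (the mainland: 3S 0R; the island: 0S 2R)
2. 1 raider ← the mainland.  (the mainland: 3S 1R; the island: 0S 1R)
3. 2 settlers → the island.  (the mainland: 1S 1R; the island: 2S 1R)
4. 1 settler ← the mainland.  (the mainland: 2S 1R; the island: 1S 1R)
5. 1 settler and 1 raider → the island.  (the mainland: 1S 0R; the island: 2S 2R)
6. 1 raider ← the mainland.  (the mainland: 1S 1R; the island: 2S 1R)
7. 1 settler and 1 raider → the island.  (the mainland: 0S 0R; the island: 3S 2R)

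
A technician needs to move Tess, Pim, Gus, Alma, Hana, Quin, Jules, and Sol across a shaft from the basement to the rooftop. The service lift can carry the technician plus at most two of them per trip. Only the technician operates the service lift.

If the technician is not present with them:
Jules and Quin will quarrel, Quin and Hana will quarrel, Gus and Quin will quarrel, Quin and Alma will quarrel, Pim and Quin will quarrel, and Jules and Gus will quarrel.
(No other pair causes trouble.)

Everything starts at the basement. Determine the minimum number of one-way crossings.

Counting alone: the technician can take at most 2 across per trip to the rooftop, so moving all 8 needs at least 4 loaded trips out, with a return between consecutive ones — at least 7 crossings.
The safety rule pushes this higher. Following every safe sequence of crossings, the most of the 8 that can be at the rooftop as the service lift arrives there on crossings 7, 9, 11 is 5, 6, 7 respectively — never all 8.
So no plan with fewer than 13 crossings exists, and this one achieves 13:
1. Technician goes to the rooftop with Gus and Quin.
2. Technician goes back to the basement with Gus.
3. Technician goes to the rooftop with Gus and Tess.
4. Technician goes back to the basement with Gus.
5. Technician goes to the rooftop with Gus and Pim.
6. Technician goes back to the basement with Quin.
7. Technician goes to the rooftop with Alma and Quin.
8. Technician goes back to the basement with Quin.
9. Technician goes to the rooftop with Hana and Quin.
10. Technician goes back to the basement with Quin.
11. Technician goes to the rooftop with Quin and Sol.
12. Technician goes back to the basement with Quin.
13. Technician goes to the rooftop with Jules and Quin.

13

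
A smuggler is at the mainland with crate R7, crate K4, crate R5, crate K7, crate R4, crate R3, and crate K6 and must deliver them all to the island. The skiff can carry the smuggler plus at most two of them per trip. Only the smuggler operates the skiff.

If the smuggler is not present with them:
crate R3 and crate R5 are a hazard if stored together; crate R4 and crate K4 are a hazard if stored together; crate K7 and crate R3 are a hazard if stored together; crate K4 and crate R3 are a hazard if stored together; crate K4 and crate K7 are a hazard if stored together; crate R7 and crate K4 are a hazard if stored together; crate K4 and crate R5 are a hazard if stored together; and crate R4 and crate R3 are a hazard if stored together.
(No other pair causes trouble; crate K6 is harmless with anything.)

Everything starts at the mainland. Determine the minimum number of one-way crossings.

impossible

Following every safe sequence of crossings from the start, the most of the 7 that can be at the island as the skiff arrives there on crossings 1, 3, 5, 7 is 2, 3, 4, 5 respectively; the best ever achieved is 5 of 7.
From crossing 9 on, no configuration arises that was not already reachable earlier: only 38 distinct safe configurations (who is on which side, and where the skiff is) can ever be reached, none of them has everyone across, and every continuation just revisits them. So no valid plan exists.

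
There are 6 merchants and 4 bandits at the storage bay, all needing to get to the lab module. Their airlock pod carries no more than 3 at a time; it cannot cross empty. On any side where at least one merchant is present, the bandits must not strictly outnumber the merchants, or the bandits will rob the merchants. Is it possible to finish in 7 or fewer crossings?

Counting alone: each trip to the lab module takes at most 3 across and each return brings at least 1 back, so after t trips out (and t−1 returns) at most 3t − (t−1) of the 10 are across; that first reaches 10 at t = 5, so at least 9 crossings are needed.
Since 7 < 9, 7 crossings cannot be enough. (The shortest complete plan in fact takes 9:)
1. 2 bandits → the lab module.  (the storage bay: 6M 2B; the lab module: 0M 2B)
2. 1 bandit ← the storage bay.  (the storage bay: 6M 3B; the lab module: 0M 1B)
3. 3 bandits → the lab module.  (the storage bay: 6M 0B; the lab module: 0M 4B)
4. 1 bandit ← the storage bay.  (the storage bay: 6M 1B; the lab module: 0M 3B)
5. 3 merchants → the lab module.  (the storage bay: 3M 1B; the lab module: 3M 3B)
6. 1 bandit ← the storage bay.  (the storage bay: 3M 2B; the lab module: 3M 2B)
7. 1 merchant and 2 bandits → the lab module.  (the storage bay: 2M 0B; the lab module: 4M 4B)
8. 1 bandit ← the storage bay.  (the storage bay: 2M 1B; the lab module: 4M 3B)
9. 2 merchants and 1 bandit → the lab module.  (the storage bay: 0M 0B; the lab module: 6M 4B)

No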